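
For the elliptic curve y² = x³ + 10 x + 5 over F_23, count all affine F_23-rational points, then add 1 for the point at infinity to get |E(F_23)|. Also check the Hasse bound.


Affine points = {(1, 4), (1, 19), (3, 4), (3, 19), (7, 2), (7, 21), (10, 1), (10, 22), (12, 6), (12, 17), (13, 3), (13, 20), (16, 11), (16, 12), (19, 4), (19, 19), (21, 0)}; affine count = 17; |E(F_23)| = 18.

Discriminant check: Δ ∝ 4a³ + 27b² = 4·10³ + 27·5² = 4·1000 + 27·25 ≡ 6 (mod 23). Nonzero ⇒ E is nonsingular.
For each x ∈ F_23, compute rhs = x³ + 10·x + 5 mod 23, then count y ∈ F_23 with y² ≡ rhs.
  x = 0: rhs = 5, matching y values: none (0 points).
  x = 1: rhs = 16, matching y values: 4, 19 (2 points).
  x = 2: rhs = 10, matching y values: none (0 points).
  x = 3: rhs = 16, matching y values: 4, 19 (2 points).
  x = 4: rhs = 17, matching y values: none (0 points).
  x = 5: rhs = 19, matching y values: none (0 points).
  x = 6: rhs = 5, matching y values: none (0 points).
  x = 7: rhs = 4, matching y values: 2, 21 (2 points).
  x = 8: rhs = 22, matching y values: none (0 points).
  x = 9: rhs = 19, matching y values: none (0 points).
  x = 10: rhs = 1, matching y values: 1, 22 (2 points).
  x = 11: rhs = 20, matching y values: none (0 points).
  x = 12: rhs = 13, matching y values: 6, 17 (2 points).
  x = 13: rhs = 9, matching y values: 3, 20 (2 points).
  x = 14: rhs = 14, matching y values: none (0 points).
  x = 15: rhs = 11, matching y values: none (0 points).
  x = 16: rhs = 6, matching y values: 11, 12 (2 points).
  x = 17: rhs = 5, matching y values: none (0 points).
  x = 18: rhs = 14, matching y values: none (0 points).
  x = 19: rhs = 16, matching y values: 4, 19 (2 points).
  x = 20: rhs = 17, matching y values: none (0 points).
  x = 21: rhs = 0, matching y values: 0 (1 points).
  x = 22: rhs = 17, matching y values: none (0 points).
Total affine count: 17.
Full point count |E(F_23)| = 17 + 1 = 18.
Hasse bound: |18 − (23+1)| = |-6| = 6 ≤ 2√23 ≈ 9.5917 ✓.


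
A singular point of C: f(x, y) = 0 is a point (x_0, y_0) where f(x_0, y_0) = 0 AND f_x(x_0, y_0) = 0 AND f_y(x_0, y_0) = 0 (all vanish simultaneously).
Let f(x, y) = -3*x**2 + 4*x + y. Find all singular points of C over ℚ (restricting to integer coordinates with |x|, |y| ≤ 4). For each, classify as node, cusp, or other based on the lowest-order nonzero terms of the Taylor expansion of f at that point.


No singular points in the scanned grid; C is smooth there.

Compute partial derivatives:
  f_x = 4 - 6*x.
  f_y = 1.
f_y = 1 is a nonzero constant, so f_y never vanishes: no point (x, y) can satisfy f = f_x = f_y = 0. In particular no (x, y) ∈ {−4, ..., 4}² is singular; the curve is smooth.


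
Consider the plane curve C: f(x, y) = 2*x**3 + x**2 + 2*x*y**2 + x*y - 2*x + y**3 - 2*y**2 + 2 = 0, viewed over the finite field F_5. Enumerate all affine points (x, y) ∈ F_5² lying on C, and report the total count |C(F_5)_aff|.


Affine F_5-points: {(1, 1)}; count = 1.

For each of the 25 pairs (x, y) ∈ F_5², evaluate f(x, y) mod 5. Record the zeros.
  x = 0: [0↦2, 1↦1, 2↦2, 3↦1, 4↦4]  zeros at y ∈ ∅
  x = 1: [0↦3, 1↦0, 2↦3, 3↦3, 4↦1]  zeros at y ∈ {1}
  x = 2: [0↦3, 1↦3, 2↦3, 3↦4, 4↦2]  zeros at y ∈ ∅
  x = 3: [0↦4, 1↦2, 2↦4, 3↦1, 4↦4]  zeros at y ∈ ∅
  x = 4: [0↦3, 1↦4, 2↦3, 3↦1, 4↦4]  zeros at y ∈ ∅
Collecting zeros: affine points = {(1, 1)}.
Total count |C(F_5)_aff| = 1.


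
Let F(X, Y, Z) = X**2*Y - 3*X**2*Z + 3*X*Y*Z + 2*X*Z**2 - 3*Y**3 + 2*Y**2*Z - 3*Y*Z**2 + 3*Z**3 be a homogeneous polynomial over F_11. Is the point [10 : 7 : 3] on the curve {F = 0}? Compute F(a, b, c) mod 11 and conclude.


F(10,7,3) ≡ 9 (mod 11); P is NOT on the curve.

Evaluate F(10, 7, 3) term-by-term (mod 11).
  X**2*Y ↦ 1·100·7·1 = 700
  -3*X**2*Z ↦ -3·100·1·3 = -900
  3*X*Y*Z ↦ 3·10·7·3 = 630
  2*X*Z**2 ↦ 2·10·1·9 = 180
  -3*Y**3 ↦ -3·1·343·1 = -1029
  2*Y**2*Z ↦ 2·1·49·3 = 294
  -3*Y*Z**2 ↦ -3·1·7·9 = -189
  3*Z**3 ↦ 3·1·1·27 = 81
Sum: F(10, 7, 3) = (700) + (-900) + (630) + (180) + (-1029) + (294) + (-189) + (81) = -233.
Reducing mod 11: -233 ≡ 9 (mod 11).
Since F(a, b, c) ≡ 9 ≠ 0 (mod 11), P does NOT lie on the curve.


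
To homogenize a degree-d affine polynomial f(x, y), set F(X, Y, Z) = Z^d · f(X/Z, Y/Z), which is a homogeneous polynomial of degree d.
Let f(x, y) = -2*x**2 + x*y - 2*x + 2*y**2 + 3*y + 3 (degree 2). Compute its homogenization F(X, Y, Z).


F(X, Y, Z) = -2*X**2 + X*Y - 2*X*Z + 2*Y**2 + 3*Y*Z + 3*Z**2

deg(f) = 2.
Substitute x = X/Z, y = Y/Z into f, then multiply by Z^2.
  monomial -2·x^2·y^0 ↦ -2·X^2·Y^0·Z^0.
  monomial 1·x^1·y^1 ↦ 1·X^1·Y^1·Z^0.
  monomial -2·x^1·y^0 ↦ -2·X^1·Y^0·Z^1.
  monomial 2·x^0·y^2 ↦ 2·X^0·Y^2·Z^0.
  monomial 3·x^0·y^1 ↦ 3·X^0·Y^1·Z^1.
  monomial 3·x^0·y^0 ↦ 3·X^0·Y^0·Z^2.
Collecting: F(X, Y, Z) = -2*X**2 + X*Y - 2*X*Z + 2*Y**2 + 3*Y*Z + 3*Z**2.


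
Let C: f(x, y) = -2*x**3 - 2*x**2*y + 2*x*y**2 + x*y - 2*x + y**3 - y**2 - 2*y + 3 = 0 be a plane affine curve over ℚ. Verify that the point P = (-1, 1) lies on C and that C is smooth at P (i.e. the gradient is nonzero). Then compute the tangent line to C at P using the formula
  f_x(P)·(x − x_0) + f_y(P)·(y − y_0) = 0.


Tangent line at P: -x - 8*y + 7 = 0.

Step 1: f(-1, 1) = 0, so P lies on C.
Step 2: partial derivatives
  f_x(x, y) = -6*x**2 - 4*x*y + 2*y**2 + y - 2, f_y(x, y) = -2*x**2 + 4*x*y + x + 3*y**2 - 2*y - 2.
  f_x(P) = -1, f_y(P) = -8 (gradient nonzero, so P is smooth).
Step 3: tangent line at P: -1·(x − -1) + -8·(y − 1) = 0.
Expanding: -x - 8*y + 7 = 0.


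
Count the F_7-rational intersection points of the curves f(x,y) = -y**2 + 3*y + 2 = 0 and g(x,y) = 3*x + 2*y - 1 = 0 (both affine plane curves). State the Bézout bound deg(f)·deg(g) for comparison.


Common zeros: ∅; count = 0; Bézout bound = 2.

deg(f) = 2, deg(g) = 1, so Bézout bound = 2.
Scan x ∈ F_7. For each x, list the y ∈ F_7 with f(x, y) ≡ 0 and those with g(x, y) ≡ 0 (mod 7); the common zeros in that column are the intersection.
  x = 0: f ≡ 0 at y ∈ ∅; g ≡ 0 at y ∈ {4}; common: ∅.
  x = 1: f ≡ 0 at y ∈ ∅; g ≡ 0 at y ∈ {6}; common: ∅.
  x = 2: f ≡ 0 at y ∈ ∅; g ≡ 0 at y ∈ {1}; common: ∅.
  x = 3: f ≡ 0 at y ∈ ∅; g ≡ 0 at y ∈ {3}; common: ∅.
  x = 4: f ≡ 0 at y ∈ ∅; g ≡ 0 at y ∈ {5}; common: ∅.
  x = 5: f ≡ 0 at y ∈ ∅; g ≡ 0 at y ∈ {0}; common: ∅.
  x = 6: f ≡ 0 at y ∈ ∅; g ≡ 0 at y ∈ {2}; common: ∅.
Collecting: common zeros = ∅, so the count is 0.
Comparison with the Bézout bound: 0 ≤ 2 = deg(f)·deg(g), as expected for curves with no common component (the affine F_7-count falls short of the bound because intersections may lie at infinity, over extension fields, or carry multiplicity).


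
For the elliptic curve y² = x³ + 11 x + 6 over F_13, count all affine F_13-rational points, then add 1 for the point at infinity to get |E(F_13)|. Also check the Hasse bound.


Affine points = {(2, 6), (2, 7), (3, 1), (3, 12), (4, 6), (4, 7), (5, 2), (5, 11), (7, 6), (7, 7)}; affine count = 10; |E(F_13)| = 11.

Discriminant check: Δ ∝ 4a³ + 27b² = 4·11³ + 27·6² = 4·1331 + 27·36 ≡ 4 (mod 13). Nonzero ⇒ E is nonsingular.
For each x ∈ F_13, compute rhs = x³ + 11·x + 6 mod 13, then count y ∈ F_13 with y² ≡ rhs.
  x = 0: rhs = 6, matching y values: none (0 points).
  x = 1: rhs = 5, matching y values: none (0 points).
  x = 2: rhs = 10, matching y values: 6, 7 (2 points).
  x = 3: rhs = 1, matching y values: 1, 12 (2 points).
  x = 4: rhs = 10, matching y values: 6, 7 (2 points).
  x = 5: rhs = 4, matching y values: 2, 11 (2 points).
  x = 6: rhs = 2, matching y values: none (0 points).
  x = 7: rhs = 10, matching y values: 6, 7 (2 points).
  x = 8: rhs = 8, matching y values: none (0 points).
  x = 9: rhs = 2, matching y values: none (0 points).
  x = 10: rhs = 11, matching y values: none (0 points).
  x = 11: rhs = 2, matching y values: none (0 points).
  x = 12: rhs = 7, matching y values: none (0 points).
Total affine count: 10.
Full point count |E(F_13)| = 10 + 1 = 11.
Hasse bound: |11 − (13+1)| = |-3| = 3 ≤ 2√13 ≈ 7.2111 ✓.


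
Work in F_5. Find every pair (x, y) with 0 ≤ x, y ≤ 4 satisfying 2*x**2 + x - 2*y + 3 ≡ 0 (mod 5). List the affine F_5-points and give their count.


Affine F_5-points: {(0, 4), (1, 3), (2, 4), (3, 2), (4, 2)}; count = 5.

For each of the 25 pairs (x, y) ∈ F_5², evaluate f(x, y) mod 5. Record the zeros.
  x = 0: [0↦3, 1↦1, 2↦4, 3↦2, 4↦0]  zeros at y ∈ {4}
  x = 1: [0↦1, 1↦4, 2↦2, 3↦0, 4↦3]  zeros at y ∈ {3}
  x = 2: [0↦3, 1↦1, 2↦4, 3↦2, 4↦0]  zeros at y ∈ {4}
  x = 3: [0↦4, 1↦2, 2↦0, 3↦3, 4↦1]  zeros at y ∈ {2}
  x = 4: [0↦4, 1↦2, 2↦0, 3↦3, 4↦1]  zeros at y ∈ {2}
Collecting zeros: affine points = {(0, 4), (1, 3), (2, 4), (3, 2), (4, 2)}.
Total count |C(F_5)_aff| = 5.


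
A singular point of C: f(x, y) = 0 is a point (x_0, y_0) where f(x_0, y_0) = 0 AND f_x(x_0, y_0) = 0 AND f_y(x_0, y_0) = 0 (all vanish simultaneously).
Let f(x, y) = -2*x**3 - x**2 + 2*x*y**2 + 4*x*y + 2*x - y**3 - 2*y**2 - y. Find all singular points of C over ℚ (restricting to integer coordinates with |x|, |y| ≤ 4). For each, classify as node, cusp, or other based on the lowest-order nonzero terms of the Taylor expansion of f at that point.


Singular points: {(0, -1)}; classification: node.

Compute partial derivatives:
  f_x = -6*x**2 - 2*x + 2*y**2 + 4*y + 2.
  f_y = 4*x*y + 4*x - 3*y**2 - 4*y - 1.
Scan x_0 ∈ {−4, ..., 4}. For each x_0, f_y(x_0, y) is a polynomial in y; find its integer roots y ∈ {−4, ..., 4}, then test f_x and f at those candidates.
  x = -4: f_y(-4, y) = -3*y**2 - 20*y - 17; vanishes at y ∈ {-1}. (-4, -1): f_x = -88 ≠ 0.
  x = -3: f_y(-3, y) = -3*y**2 - 16*y - 13; vanishes at y ∈ {-1}. (-3, -1): f_x = -48 ≠ 0.
  x = -2: f_y(-2, y) = -3*y**2 - 12*y - 9; vanishes at y ∈ {-3, -1}. (-2, -3): f_x = -12 ≠ 0; (-2, -1): f_x = -20 ≠ 0.
  x = -1: f_y(-1, y) = -3*y**2 - 8*y - 5; vanishes at y ∈ {-1}. (-1, -1): f_x = -4 ≠ 0.
  x = 0: f_y(0, y) = -3*y**2 - 4*y - 1; vanishes at y ∈ {-1}. (0, -1): f_x = 0, f = 0 — SINGULAR.
  x = 1: f_y(1, y) = 3 - 3*y**2; vanishes at y ∈ {-1, 1}. (1, -1): f_x = -8 ≠ 0; (1, 1): f_x = 0 but f = 1 ≠ 0.
  x = 2: f_y(2, y) = -3*y**2 + 4*y + 7; vanishes at y ∈ {-1}. (2, -1): f_x = -28 ≠ 0.
  x = 3: f_y(3, y) = -3*y**2 + 8*y + 11; vanishes at y ∈ {-1}. (3, -1): f_x = -60 ≠ 0.
  x = 4: f_y(4, y) = -3*y**2 + 12*y + 15; vanishes at y ∈ {-1}. (4, -1): f_x = -104 ≠ 0.
Only singular point on the grid: (0, -1).
Classify: substitute x = 0 + u, y = -1 + v and expand: f = -2*u**3 - u**2 + 2*u*v**2 - v**3 + v**2.
No constant or linear terms (consistent with a singular point). Quadratic part: -u**2 + v**2. Cubic part: -2*u**3 + 2*u*v**2 - v**3.
The quadratic part v**2 - u**2 = (v − u)(v + u) splits into two distinct linear factors, so there are two distinct tangent lines y − -1 = ±(x − 0) — this is a node (ordinary double point).
Classification: node.


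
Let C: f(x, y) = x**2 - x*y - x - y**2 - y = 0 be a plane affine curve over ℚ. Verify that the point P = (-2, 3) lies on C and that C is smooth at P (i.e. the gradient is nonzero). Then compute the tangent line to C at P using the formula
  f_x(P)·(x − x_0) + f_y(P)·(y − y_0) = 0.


Tangent line at P: -8*x - 5*y - 1 = 0.

Step 1: f(-2, 3) = 0, so P lies on C.
Step 2: partial derivatives
  f_x(x, y) = 2*x - y - 1, f_y(x, y) = -x - 2*y - 1.
  f_x(P) = -8, f_y(P) = -5 (gradient nonzero, so P is smooth).
Step 3: tangent line at P: -8·(x − -2) + -5·(y − 3) = 0.
Expanding: -8*x - 5*y - 1 = 0.


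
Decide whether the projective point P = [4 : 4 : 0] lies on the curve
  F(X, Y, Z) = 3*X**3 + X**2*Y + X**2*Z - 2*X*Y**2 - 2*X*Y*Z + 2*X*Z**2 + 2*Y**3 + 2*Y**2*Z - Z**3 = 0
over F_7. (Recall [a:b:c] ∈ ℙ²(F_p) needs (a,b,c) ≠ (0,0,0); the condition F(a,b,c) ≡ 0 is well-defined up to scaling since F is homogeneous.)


F(4,4,0) ≡ 4 (mod 7); P is NOT on the curve.

Evaluate F(4, 4, 0) term-by-term (mod 7).
  3*X**3 ↦ 3·64·1·1 = 192
  X**2*Y ↦ 1·16·4·1 = 64
  X**2*Z ↦ 1·16·1·0 = 0
  -2*X*Y**2 ↦ -2·4·16·1 = -128
  -2*X*Y*Z ↦ -2·4·4·0 = 0
  2*X*Z**2 ↦ 2·4·1·0 = 0
  2*Y**3 ↦ 2·1·64·1 = 128
  2*Y**2*Z ↦ 2·1·16·0 = 0
  -Z**3 ↦ -1·1·1·0 = 0
Sum: F(4, 4, 0) = (192) + (64) + (0) + (-128) + (0) + (0) + (128) + (0) + (0) = 256.
Reducing mod 7: 256 ≡ 4 (mod 7).
Since F(a, b, c) ≡ 4 ≠ 0 (mod 7), P does NOT lie on the curve.


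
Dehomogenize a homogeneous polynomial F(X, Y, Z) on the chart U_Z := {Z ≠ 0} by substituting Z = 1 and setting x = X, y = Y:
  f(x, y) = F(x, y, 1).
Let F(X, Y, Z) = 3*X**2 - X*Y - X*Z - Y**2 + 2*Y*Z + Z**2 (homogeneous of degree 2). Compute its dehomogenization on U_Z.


f(x, y) = 3*x**2 - x*y - x - y**2 + 2*y + 1

On U_Z we set Z = 1. Each monomial c·X^i·Y^j·Z^k in F becomes c·x^i·y^j·1^k = c·x^i·y^j.
Substituting Z = 1: F(X, Y, 1) = 3*x**2 - x*y - x - y**2 + 2*y + 1.
Note: deg(f) ≤ deg(F) = 2; strict inequality happens when F is divisible by Z (lost terms).


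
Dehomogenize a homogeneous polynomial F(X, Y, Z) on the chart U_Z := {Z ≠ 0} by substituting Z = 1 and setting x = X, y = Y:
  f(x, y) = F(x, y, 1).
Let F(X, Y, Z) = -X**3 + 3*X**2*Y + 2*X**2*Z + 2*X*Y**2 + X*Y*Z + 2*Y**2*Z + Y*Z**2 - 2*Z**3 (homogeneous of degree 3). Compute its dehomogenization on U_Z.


f(x, y) = -x**3 + 3*x**2*y + 2*x**2 + 2*x*y**2 + x*y + 2*y**2 + y - 2

On U_Z we set Z = 1. Each monomial c·X^i·Y^j·Z^k in F becomes c·x^i·y^j·1^k = c·x^i·y^j.
Substituting Z = 1: F(X, Y, 1) = -x**3 + 3*x**2*y + 2*x**2 + 2*x*y**2 + x*y + 2*y**2 + y - 2.
Note: deg(f) ≤ deg(F) = 3; strict inequality happens when F is divisible by Z (lost terms).


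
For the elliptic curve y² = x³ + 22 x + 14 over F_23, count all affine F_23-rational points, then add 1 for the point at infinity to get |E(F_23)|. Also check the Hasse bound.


Affine points = {(8, 9), (8, 14), (11, 0), (13, 6), (13, 17), (15, 4), (15, 19), (16, 0), (18, 3), (18, 20), (19, 0), (20, 6), (20, 17), (21, 10), (21, 13)}; affine count = 15; |E(F_23)| = 16.

Discriminant check: Δ ∝ 4a³ + 27b² = 4·22³ + 27·14² = 4·10648 + 27·196 ≡ 21 (mod 23). Nonzero ⇒ E is nonsingular.
For each x ∈ F_23, compute rhs = x³ + 22·x + 14 mod 23, then count y ∈ F_23 with y² ≡ rhs.
  x = 0: rhs = 14, matching y values: none (0 points).
  x = 1: rhs = 14, matching y values: none (0 points).
  x = 2: rhs = 20, matching y values: none (0 points).
  x = 3: rhs = 15, matching y values: none (0 points).
  x = 4: rhs = 5, matching y values: none (0 points).
  x = 5: rhs = 19, matching y values: none (0 points).
  x = 6: rhs = 17, matching y values: none (0 points).
  x = 7: rhs = 5, matching y values: none (0 points).
  x = 8: rhs = 12, matching y values: 9, 14 (2 points).
  x = 9: rhs = 21, matching y values: none (0 points).
  x = 10: rhs = 15, matching y values: none (0 points).
  x = 11: rhs = 0, matching y values: 0 (1 points).
  x = 12: rhs = 5, matching y values: none (0 points).
  x = 13: rhs = 13, matching y values: 6, 17 (2 points).
  x = 14: rhs = 7, matching y values: none (0 points).
  x = 15: rhs = 16, matching y values: 4, 19 (2 points).
  x = 16: rhs = 0, matching y values: 0 (1 points).
  x = 17: rhs = 11, matching y values: none (0 points).
  x = 18: rhs = 9, matching y values: 3, 20 (2 points).
  x = 19: rhs = 0, matching y values: 0 (1 points).
  x = 20: rhs = 13, matching y values: 6, 17 (2 points).
  x = 21: rhs = 8, matching y values: 10, 13 (2 points).
  x = 22: rhs = 14, matching y values: none (0 points).
Total affine count: 15.
Full point count |E(F_23)| = 15 + 1 = 16.
Hasse bound: |16 − (23+1)| = |-8| = 8 ≤ 2√23 ≈ 9.5917 ✓.


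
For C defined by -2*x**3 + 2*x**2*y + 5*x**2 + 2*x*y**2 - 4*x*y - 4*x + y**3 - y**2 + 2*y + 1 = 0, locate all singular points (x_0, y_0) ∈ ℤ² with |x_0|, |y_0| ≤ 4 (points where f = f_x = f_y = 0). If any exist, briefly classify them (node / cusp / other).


Singular points: {(1, 0)}; classification: node.

Compute partial derivatives:
  f_x = -6*x**2 + 4*x*y + 10*x + 2*y**2 - 4*y - 4.
  f_y = 2*x**2 + 4*x*y - 4*x + 3*y**2 - 2*y + 2.
Scan x_0 ∈ {−4, ..., 4}. For each x_0, f_y(x_0, y) is a polynomial in y; find its integer roots y ∈ {−4, ..., 4}, then test f_x and f at those candidates.
  x = -4: f_y(-4, y) = 3*y**2 - 18*y + 50; no integer root y with |y| ≤ 4.
  x = -3: f_y(-3, y) = 3*y**2 - 14*y + 32; no integer root y with |y| ≤ 4.
  x = -2: f_y(-2, y) = 3*y**2 - 10*y + 18; no integer root y with |y| ≤ 4.
  x = -1: f_y(-1, y) = 3*y**2 - 6*y + 8; no integer root y with |y| ≤ 4.
  x = 0: f_y(0, y) = 3*y**2 - 2*y + 2; no integer root y with |y| ≤ 4.
  x = 1: f_y(1, y) = 3*y**2 + 2*y; vanishes at y ∈ {0}. (1, 0): f_x = 0, f = 0 — SINGULAR.
  x = 2: f_y(2, y) = 3*y**2 + 6*y + 2; no integer root y with |y| ≤ 4.
  x = 3: f_y(3, y) = 3*y**2 + 10*y + 8; vanishes at y ∈ {-2}. (3, -2): f_x = -36 ≠ 0.
  x = 4: f_y(4, y) = 3*y**2 + 14*y + 18; no integer root y with |y| ≤ 4.
Only singular point on the grid: (1, 0).
Classify: substitute x = 1 + u, y = 0 + v and expand: f = -2*u**3 + 2*u**2*v - u**2 + 2*u*v**2 + v**3 + v**2.
No constant or linear terms (consistent with a singular point). Quadratic part: -u**2 + v**2. Cubic part: -2*u**3 + 2*u**2*v + 2*u*v**2 + v**3.
The quadratic part v**2 - u**2 = (v − u)(v + u) splits into two distinct linear factors, so there are two distinct tangent lines y − 0 = ±(x − 1) — this is a node (ordinary double point).
Classification: node.


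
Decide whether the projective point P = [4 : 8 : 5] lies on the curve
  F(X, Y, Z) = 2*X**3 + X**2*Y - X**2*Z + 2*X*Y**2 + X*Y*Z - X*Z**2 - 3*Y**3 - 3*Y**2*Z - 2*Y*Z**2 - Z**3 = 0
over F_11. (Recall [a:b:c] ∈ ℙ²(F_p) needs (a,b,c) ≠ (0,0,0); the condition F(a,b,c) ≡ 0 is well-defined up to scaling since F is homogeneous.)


F(4,8,5) ≡ 4 (mod 11); P is NOT on the curve.

Evaluate F(4, 8, 5) term-by-term (mod 11).
  2*X**3 ↦ 2·64·1·1 = 128
  X**2*Y ↦ 1·16·8·1 = 128
  -X**2*Z ↦ -1·16·1·5 = -80
  2*X*Y**2 ↦ 2·4·64·1 = 512
  X*Y*Z ↦ 1·4·8·5 = 160
  -X*Z**2 ↦ -1·4·1·25 = -100
  -3*Y**3 ↦ -3·1·512·1 = -1536
  -3*Y**2*Z ↦ -3·1·64·5 = -960
  -2*Y*Z**2 ↦ -2·1·8·25 = -400
  -Z**3 ↦ -1·1·1·125 = -125
Sum: F(4, 8, 5) = (128) + (128) + (-80) + (512) + (160) + (-100) + (-1536) + (-960) + (-400) + (-125) = -2273.
Reducing mod 11: -2273 ≡ 4 (mod 11).
Since F(a, b, c) ≡ 4 ≠ 0 (mod 11), P does NOT lie on the curve.


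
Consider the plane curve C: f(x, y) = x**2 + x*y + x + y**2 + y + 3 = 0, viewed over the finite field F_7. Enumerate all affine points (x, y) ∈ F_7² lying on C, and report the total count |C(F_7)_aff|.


Affine F_7-points: {(2, 5), (2, 6), (5, 2), (5, 6), (6, 2), (6, 5)}; count = 6.

For each of the 49 pairs (x, y) ∈ F_7², evaluate f(x, y) mod 7. Record the zeros.
  x = 0: [0↦3, 1↦5, 2↦2, 3↦1, 4↦2, 5↦5, 6↦3]  zeros at y ∈ ∅
  x = 1: [0↦5, 1↦1, 2↦6, 3↦6, 4↦1, 5↦5, 6↦4]  zeros at y ∈ ∅
  x = 2: [0↦2, 1↦6, 2↦5, 3↦6, 4↦2, 5↦0, 6↦0]  zeros at y ∈ {5, 6}
  x = 3: [0↦1, 1↦6, 2↦6, 3↦1, 4↦5, 5↦4, 6↦5]  zeros at y ∈ ∅
  x = 4: [0↦2, 1↦1, 2↦2, 3↦5, 4↦3, 5↦3, 6↦5]  zeros at y ∈ ∅
  x = 5: [0↦5, 1↦5, 2↦0, 3↦4, 4↦3, 5↦4, 6↦0]  zeros at y ∈ {2, 6}
  x = 6: [0↦3, 1↦4, 2↦0, 3↦5, 4↦5, 5↦0, 6↦4]  zeros at y ∈ {2, 5}
Collecting zeros: affine points = {(2, 5), (2, 6), (5, 2), (5, 6), (6, 2), (6, 5)}.
Total count |C(F_7)_aff| = 6.


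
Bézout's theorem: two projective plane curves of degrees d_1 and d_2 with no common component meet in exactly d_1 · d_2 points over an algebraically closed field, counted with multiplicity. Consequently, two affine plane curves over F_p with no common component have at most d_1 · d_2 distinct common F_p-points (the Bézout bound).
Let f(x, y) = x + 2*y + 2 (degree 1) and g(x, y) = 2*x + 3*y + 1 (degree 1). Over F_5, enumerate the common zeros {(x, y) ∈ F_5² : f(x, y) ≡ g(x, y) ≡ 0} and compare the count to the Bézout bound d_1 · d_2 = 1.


Common zeros: {(4, 2)}; count = 1; Bézout bound = 1.

deg(f) = 1, deg(g) = 1, so Bézout bound = 1.
Scan x ∈ F_5. For each x, list the y ∈ F_5 with f(x, y) ≡ 0 and those with g(x, y) ≡ 0 (mod 5); the common zeros in that column are the intersection.
  x = 0: f ≡ 0 at y ∈ {4}; g ≡ 0 at y ∈ {3}; common: ∅.
  x = 1: f ≡ 0 at y ∈ {1}; g ≡ 0 at y ∈ {4}; common: ∅.
  x = 2: f ≡ 0 at y ∈ {3}; g ≡ 0 at y ∈ {0}; common: ∅.
  x = 3: f ≡ 0 at y ∈ {0}; g ≡ 0 at y ∈ {1}; common: ∅.
  x = 4: f ≡ 0 at y ∈ {2}; g ≡ 0 at y ∈ {2}; common: {2}.
Collecting: common zeros = {(4, 2)}, so the count is 1.
Comparison with the Bézout bound: 1 ≤ 1 = deg(f)·deg(g), as expected for curves with no common component (the bound is attained).


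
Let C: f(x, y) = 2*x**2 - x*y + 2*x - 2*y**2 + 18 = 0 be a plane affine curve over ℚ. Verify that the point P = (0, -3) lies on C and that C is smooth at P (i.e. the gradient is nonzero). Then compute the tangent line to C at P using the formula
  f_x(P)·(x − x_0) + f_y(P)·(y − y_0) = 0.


Tangent line at P: 5*x + 12*y + 36 = 0.

Step 1: f(0, -3) = 0, so P lies on C.
Step 2: partial derivatives
  f_x(x, y) = 4*x - y + 2, f_y(x, y) = -x - 4*y.
  f_x(P) = 5, f_y(P) = 12 (gradient nonzero, so P is smooth).
Step 3: tangent line at P: 5·(x − 0) + 12·(y − -3) = 0.
Expanding: 5*x + 12*y + 36 = 0.


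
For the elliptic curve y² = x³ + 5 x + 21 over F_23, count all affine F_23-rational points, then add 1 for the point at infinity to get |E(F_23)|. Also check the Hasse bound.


Affine points = {(1, 2), (1, 21), (2, 4), (2, 19), (4, 6), (4, 17), (7, 10), (7, 13), (9, 6), (9, 17), (10, 6), (10, 17), (11, 2), (11, 21), (13, 11), (13, 12), (14, 11), (14, 12), (18, 3), (18, 20), (19, 11), (19, 12), (20, 5), (20, 18), (21, 7), (21, 16)}; affine count = 26; |E(F_23)| = 27.

Discriminant check: Δ ∝ 4a³ + 27b² = 4·5³ + 27·21² = 4·125 + 27·441 ≡ 10 (mod 23). Nonzero ⇒ E is nonsingular.
For each x ∈ F_23, compute rhs = x³ + 5·x + 21 mod 23, then count y ∈ F_23 with y² ≡ rhs.
  x = 0: rhs = 21, matching y values: none (0 points).
  x = 1: rhs = 4, matching y values: 2, 21 (2 points).
  x = 2: rhs = 16, matching y values: 4, 19 (2 points).
  x = 3: rhs = 17, matching y values: none (0 points).
  x = 4: rhs = 13, matching y values: 6, 17 (2 points).
  x = 5: rhs = 10, matching y values: none (0 points).
  x = 6: rhs = 14, matching y values: none (0 points).
  x = 7: rhs = 8, matching y values: 10, 13 (2 points).
  x = 8: rhs = 21, matching y values: none (0 points).
  x = 9: rhs = 13, matching y values: 6, 17 (2 points).
  x = 10: rhs = 13, matching y values: 6, 17 (2 points).
  x = 11: rhs = 4, matching y values: 2, 21 (2 points).
  x = 12: rhs = 15, matching y values: none (0 points).
  x = 13: rhs = 6, matching y values: 11, 12 (2 points).
  x = 14: rhs = 6, matching y values: 11, 12 (2 points).
  x = 15: rhs = 21, matching y values: none (0 points).
  x = 16: rhs = 11, matching y values: none (0 points).
  x = 17: rhs = 5, matching y values: none (0 points).
  x = 18: rhs = 9, matching y values: 3, 20 (2 points).
  x = 19: rhs = 6, matching y values: 11, 12 (2 points).
  x = 20: rhs = 2, matching y values: 5, 18 (2 points).
  x = 21: rhs = 3, matching y values: 7, 16 (2 points).
  x = 22: rhs = 15, matching y values: none (0 points).
Total affine count: 26.
Full point count |E(F_23)| = 26 + 1 = 27.
Hasse bound: |27 − (23+1)| = |3| = 3 ≤ 2√23 ≈ 9.5917 ✓.


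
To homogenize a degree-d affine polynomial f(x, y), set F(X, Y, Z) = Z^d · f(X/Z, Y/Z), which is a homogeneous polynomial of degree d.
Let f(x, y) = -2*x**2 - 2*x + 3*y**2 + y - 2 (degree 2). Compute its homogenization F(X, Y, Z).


F(X, Y, Z) = -2*X**2 - 2*X*Z + 3*Y**2 + Y*Z - 2*Z**2

deg(f) = 2.
Substitute x = X/Z, y = Y/Z into f, then multiply by Z^2.
  monomial -2·x^2·y^0 ↦ -2·X^2·Y^0·Z^0.
  monomial -2·x^1·y^0 ↦ -2·X^1·Y^0·Z^1.
  monomial 3·x^0·y^2 ↦ 3·X^0·Y^2·Z^0.
  monomial 1·x^0·y^1 ↦ 1·X^0·Y^1·Z^1.
  monomial -2·x^0·y^0 ↦ -2·X^0·Y^0·Z^2.
Collecting: F(X, Y, Z) = -2*X**2 - 2*X*Z + 3*Y**2 + Y*Z - 2*Z**2.


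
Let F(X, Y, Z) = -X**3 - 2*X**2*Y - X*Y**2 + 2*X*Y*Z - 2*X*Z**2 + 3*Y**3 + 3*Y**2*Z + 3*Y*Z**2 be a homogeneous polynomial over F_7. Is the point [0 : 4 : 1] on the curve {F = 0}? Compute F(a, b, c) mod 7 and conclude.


F(0,4,1) ≡ 0 (mod 7); P is on the curve.

Evaluate F(0, 4, 1) term-by-term (mod 7).
  -X**3 ↦ -1·0·1·1 = 0
  -2*X**2*Y ↦ -2·0·4·1 = 0
  -X*Y**2 ↦ -1·0·16·1 = 0
  2*X*Y*Z ↦ 2·0·4·1 = 0
  -2*X*Z**2 ↦ -2·0·1·1 = 0
  3*Y**3 ↦ 3·1·64·1 = 192
  3*Y**2*Z ↦ 3·1·16·1 = 48
  3*Y*Z**2 ↦ 3·1·4·1 = 12
Sum: F(0, 4, 1) = (0) + (0) + (0) + (0) + (0) + (192) + (48) + (12) = 252.
Reducing mod 7: 252 ≡ 0 (mod 7).
Since F(a, b, c) ≡ 0 (mod 7), P lies on the curve.


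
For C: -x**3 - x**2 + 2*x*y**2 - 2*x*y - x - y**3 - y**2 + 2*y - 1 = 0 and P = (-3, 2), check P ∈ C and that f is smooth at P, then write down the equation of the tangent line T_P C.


Tangent line at P: -18*x - 32*y + 10 = 0.

Step 1: f(-3, 2) = 0, so P lies on C.
Step 2: partial derivatives
  f_x(x, y) = -3*x**2 - 2*x + 2*y**2 - 2*y - 1, f_y(x, y) = 4*x*y - 2*x - 3*y**2 - 2*y + 2.
  f_x(P) = -18, f_y(P) = -32 (gradient nonzero, so P is smooth).
Step 3: tangent line at P: -18·(x − -3) + -32·(y − 2) = 0.
Expanding: -18*x - 32*y + 10 = 0.


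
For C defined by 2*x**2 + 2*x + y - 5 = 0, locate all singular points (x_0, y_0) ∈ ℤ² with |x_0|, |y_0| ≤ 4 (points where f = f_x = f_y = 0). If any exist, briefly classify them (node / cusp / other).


No singular points in the scanned grid; C is smooth there.

Compute partial derivatives:
  f_x = 4*x + 2.
  f_y = 1.
f_y = 1 is a nonzero constant, so f_y never vanishes: no point (x, y) can satisfy f = f_x = f_y = 0. In particular no (x, y) ∈ {−4, ..., 4}² is singular; the curve is smooth.


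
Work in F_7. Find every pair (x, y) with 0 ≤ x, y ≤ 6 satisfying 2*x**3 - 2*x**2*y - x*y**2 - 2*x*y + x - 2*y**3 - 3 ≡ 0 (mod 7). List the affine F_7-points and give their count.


Affine F_7-points: {(1, 0), (1, 1), (1, 2), (3, 6), (5, 0), (5, 4), (6, 1), (6, 5)}; count = 8.

For each of the 49 pairs (x, y) ∈ F_7², evaluate f(x, y) mod 7. Record the zeros.
  x = 0: [0↦4, 1↦2, 2↦2, 3↦6, 4↦2, 5↦6, 6↦6]  zeros at y ∈ ∅
  x = 1: [0↦0, 1↦0, 2↦0, 3↦2, 4↦1, 5↦6, 6↦5]  zeros at y ∈ {0, 1, 2}
  x = 2: [0↦1, 1↦6, 2↦2, 3↦5, 4↦3, 5↦5, 6↦6]  zeros at y ∈ ∅
  x = 3: [0↦5, 1↦4, 2↦6, 3↦6, 4↦6, 5↦1, 6↦0]  zeros at y ∈ {6}
  x = 4: [0↦3, 1↦6, 2↦3, 3↦3, 4↦1, 5↦6, 6↦6]  zeros at y ∈ ∅
  x = 5: [0↦0, 1↦3, 2↦5, 3↦1, 4↦0, 5↦4, 6↦1]  zeros at y ∈ {0, 4}
  x = 6: [0↦1, 1↦0, 2↦3, 3↦5, 4↦1, 5↦0, 6↦4]  zeros at y ∈ {1, 5}
Collecting zeros: affine points = {(1, 0), (1, 1), (1, 2), (3, 6), (5, 0), (5, 4), (6, 1), (6, 5)}.
Total count |C(F_7)_aff| = 8.


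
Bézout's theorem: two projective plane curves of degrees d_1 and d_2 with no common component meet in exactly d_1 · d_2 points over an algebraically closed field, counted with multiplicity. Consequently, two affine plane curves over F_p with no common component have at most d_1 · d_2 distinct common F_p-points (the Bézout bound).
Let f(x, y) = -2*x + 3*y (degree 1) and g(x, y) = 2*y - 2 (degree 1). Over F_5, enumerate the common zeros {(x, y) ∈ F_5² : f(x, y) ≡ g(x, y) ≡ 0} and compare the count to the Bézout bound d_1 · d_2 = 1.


Common zeros: {(4, 1)}; count = 1; Bézout bound = 1.

deg(f) = 1, deg(g) = 1, so Bézout bound = 1.
Scan x ∈ F_5. For each x, list the y ∈ F_5 with f(x, y) ≡ 0 and those with g(x, y) ≡ 0 (mod 5); the common zeros in that column are the intersection.
  x = 0: f ≡ 0 at y ∈ {0}; g ≡ 0 at y ∈ {1}; common: ∅.
  x = 1: f ≡ 0 at y ∈ {4}; g ≡ 0 at y ∈ {1}; common: ∅.
  x = 2: f ≡ 0 at y ∈ {3}; g ≡ 0 at y ∈ {1}; common: ∅.
  x = 3: f ≡ 0 at y ∈ {2}; g ≡ 0 at y ∈ {1}; common: ∅.
  x = 4: f ≡ 0 at y ∈ {1}; g ≡ 0 at y ∈ {1}; common: {1}.
Collecting: common zeros = {(4, 1)}, so the count is 1.
Comparison with the Bézout bound: 1 ≤ 1 = deg(f)·deg(g), as expected for curves with no common component (the bound is attained).


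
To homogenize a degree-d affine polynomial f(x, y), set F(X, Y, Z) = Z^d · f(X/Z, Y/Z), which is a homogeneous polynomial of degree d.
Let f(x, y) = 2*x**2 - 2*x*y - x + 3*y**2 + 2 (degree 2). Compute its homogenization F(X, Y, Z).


F(X, Y, Z) = 2*X**2 - 2*X*Y - X*Z + 3*Y**2 + 2*Z**2

deg(f) = 2.
Substitute x = X/Z, y = Y/Z into f, then multiply by Z^2.
  monomial 2·x^2·y^0 ↦ 2·X^2·Y^0·Z^0.
  monomial -2·x^1·y^1 ↦ -2·X^1·Y^1·Z^0.
  monomial -1·x^1·y^0 ↦ -1·X^1·Y^0·Z^1.
  monomial 3·x^0·y^2 ↦ 3·X^0·Y^2·Z^0.
  monomial 2·x^0·y^0 ↦ 2·X^0·Y^0·Z^2.
Collecting: F(X, Y, Z) = 2*X**2 - 2*X*Y - X*Z + 3*Y**2 + 2*Z**2.


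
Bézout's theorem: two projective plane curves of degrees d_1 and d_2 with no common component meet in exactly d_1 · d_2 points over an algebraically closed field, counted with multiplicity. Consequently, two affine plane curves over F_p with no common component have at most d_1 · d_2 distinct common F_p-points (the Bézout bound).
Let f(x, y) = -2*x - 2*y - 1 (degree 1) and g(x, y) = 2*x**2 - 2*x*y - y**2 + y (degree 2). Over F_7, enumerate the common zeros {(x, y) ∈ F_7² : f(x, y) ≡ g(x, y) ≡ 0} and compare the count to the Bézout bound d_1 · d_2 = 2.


Common zeros: ∅; count = 0; Bézout bound = 2.

deg(f) = 1, deg(g) = 2, so Bézout bound = 2.
Scan x ∈ F_7. For each x, list the y ∈ F_7 with f(x, y) ≡ 0 and those with g(x, y) ≡ 0 (mod 7); the common zeros in that column are the intersection.
  x = 0: f ≡ 0 at y ∈ {3}; g ≡ 0 at y ∈ {0, 1}; common: ∅.
  x = 1: f ≡ 0 at y ∈ {2}; g ≡ 0 at y ∈ {1, 5}; common: ∅.
  x = 2: f ≡ 0 at y ∈ {1}; g ≡ 0 at y ∈ ∅; common: ∅.
  x = 3: f ≡ 0 at y ∈ {0}; g ≡ 0 at y ∈ ∅; common: ∅.
  x = 4: f ≡ 0 at y ∈ {6}; g ≡ 0 at y ∈ {2, 5}; common: ∅.
  x = 5: f ≡ 0 at y ∈ {5}; g ≡ 0 at y ∈ {2, 3}; common: ∅.
  x = 6: f ≡ 0 at y ∈ {4}; g ≡ 0 at y ∈ ∅; common: ∅.
Collecting: common zeros = ∅, so the count is 0.
Comparison with the Bézout bound: 0 ≤ 2 = deg(f)·deg(g), as expected for curves with no common component (the affine F_7-count falls short of the bound because intersections may lie at infinity, over extension fields, or carry multiplicity).


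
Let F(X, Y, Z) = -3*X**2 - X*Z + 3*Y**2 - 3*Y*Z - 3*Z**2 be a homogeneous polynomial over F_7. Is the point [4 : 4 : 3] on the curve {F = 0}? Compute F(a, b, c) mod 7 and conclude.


F(4,4,3) ≡ 2 (mod 7); P is NOT on the curve.

Evaluate F(4, 4, 3) term-by-term (mod 7).
  -3*X**2 ↦ -3·16·1·1 = -48
  -X*Z ↦ -1·4·1·3 = -12
  3*Y**2 ↦ 3·1·16·1 = 48
  -3*Y*Z ↦ -3·1·4·3 = -36
  -3*Z**2 ↦ -3·1·1·9 = -27
Sum: F(4, 4, 3) = (-48) + (-12) + (48) + (-36) + (-27) = -75.
Reducing mod 7: -75 ≡ 2 (mod 7).
Since F(a, b, c) ≡ 2 ≠ 0 (mod 7), P does NOT lie on the curve.


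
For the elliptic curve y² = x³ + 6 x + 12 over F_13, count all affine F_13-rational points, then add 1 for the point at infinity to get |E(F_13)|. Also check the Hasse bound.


Affine points = {(0, 5), (0, 8), (4, 3), (4, 10), (6, 2), (6, 11), (8, 0)}; affine count = 7; |E(F_13)| = 8.

Discriminant check: Δ ∝ 4a³ + 27b² = 4·6³ + 27·12² = 4·216 + 27·144 ≡ 7 (mod 13). Nonzero ⇒ E is nonsingular.
For each x ∈ F_13, compute rhs = x³ + 6·x + 12 mod 13, then count y ∈ F_13 with y² ≡ rhs.
  x = 0: rhs = 12, matching y values: 5, 8 (2 points).
  x = 1: rhs = 6, matching y values: none (0 points).
  x = 2: rhs = 6, matching y values: none (0 points).
  x = 3: rhs = 5, matching y values: none (0 points).
  x = 4: rhs = 9, matching y values: 3, 10 (2 points).
  x = 5: rhs = 11, matching y values: none (0 points).
  x = 6: rhs = 4, matching y values: 2, 11 (2 points).
  x = 7: rhs = 7, matching y values: none (0 points).
  x = 8: rhs = 0, matching y values: 0 (1 points).
  x = 9: rhs = 2, matching y values: none (0 points).
  x = 10: rhs = 6, matching y values: none (0 points).
  x = 11: rhs = 5, matching y values: none (0 points).
  x = 12: rhs = 5, matching y values: none (0 points).
Total affine count: 7.
Full point count |E(F_13)| = 7 + 1 = 8.
Hasse bound: |8 − (13+1)| = |-6| = 6 ≤ 2√13 ≈ 7.2111 ✓.


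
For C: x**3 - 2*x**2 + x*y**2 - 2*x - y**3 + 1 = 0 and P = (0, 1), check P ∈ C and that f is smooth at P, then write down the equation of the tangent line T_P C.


Tangent line at P: -x - 3*y + 3 = 0.

Step 1: f(0, 1) = 0, so P lies on C.
Step 2: partial derivatives
  f_x(x, y) = 3*x**2 - 4*x + y**2 - 2, f_y(x, y) = 2*x*y - 3*y**2.
  f_x(P) = -1, f_y(P) = -3 (gradient nonzero, so P is smooth).
Step 3: tangent line at P: -1·(x − 0) + -3·(y − 1) = 0.
Expanding: -x - 3*y + 3 = 0.


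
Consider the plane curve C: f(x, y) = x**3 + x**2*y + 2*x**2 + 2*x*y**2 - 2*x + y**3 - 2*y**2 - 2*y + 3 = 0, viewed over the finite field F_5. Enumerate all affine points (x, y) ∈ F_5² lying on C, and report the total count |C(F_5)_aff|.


Affine F_5-points: {(0, 1), (1, 2), (2, 0), (2, 1), (2, 2), (3, 2)}; count = 6.

For each of the 25 pairs (x, y) ∈ F_5², evaluate f(x, y) mod 5. Record the zeros.
  x = 0: [0↦3, 1↦0, 2↦4, 3↦1, 4↦2]  zeros at y ∈ {1}
  x = 1: [0↦4, 1↦4, 2↦0, 3↦3, 4↦4]  zeros at y ∈ {2}
  x = 2: [0↦0, 1↦0, 2↦0, 3↦1, 4↦4]  zeros at y ∈ {0, 1, 2}
  x = 3: [0↦2, 1↦4, 2↦0, 3↦1, 4↦3]  zeros at y ∈ {2}
  x = 4: [0↦1, 1↦2, 2↦1, 3↦4, 4↦2]  zeros at y ∈ ∅
Collecting zeros: affine points = {(0, 1), (1, 2), (2, 0), (2, 1), (2, 2), (3, 2)}.
Total count |C(F_5)_aff| = 6.


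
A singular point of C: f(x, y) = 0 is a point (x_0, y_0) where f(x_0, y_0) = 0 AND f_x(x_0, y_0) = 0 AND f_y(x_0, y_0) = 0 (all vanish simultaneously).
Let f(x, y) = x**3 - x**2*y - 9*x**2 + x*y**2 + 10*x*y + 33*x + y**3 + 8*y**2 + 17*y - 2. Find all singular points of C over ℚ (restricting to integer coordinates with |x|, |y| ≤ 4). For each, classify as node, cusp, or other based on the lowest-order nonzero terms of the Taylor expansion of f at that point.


Singular points: {(2, -3)}; classification: cusp.

Compute partial derivatives:
  f_x = 3*x**2 - 2*x*y - 18*x + y**2 + 10*y + 33.
  f_y = -x**2 + 2*x*y + 10*x + 3*y**2 + 16*y + 17.
Scan x_0 ∈ {−4, ..., 4}. For each x_0, f_y(x_0, y) is a polynomial in y; find its integer roots y ∈ {−4, ..., 4}, then test f_x and f at those candidates.
  x = -4: f_y(-4, y) = 3*y**2 + 8*y - 39; no integer root y with |y| ≤ 4.
  x = -3: f_y(-3, y) = 3*y**2 + 10*y - 22; no integer root y with |y| ≤ 4.
  x = -2: f_y(-2, y) = 3*y**2 + 12*y - 7; no integer root y with |y| ≤ 4.
  x = -1: f_y(-1, y) = 3*y**2 + 14*y + 6; no integer root y with |y| ≤ 4.
  x = 0: f_y(0, y) = 3*y**2 + 16*y + 17; no integer root y with |y| ≤ 4.
  x = 1: f_y(1, y) = 3*y**2 + 18*y + 26; no integer root y with |y| ≤ 4.
  x = 2: f_y(2, y) = 3*y**2 + 20*y + 33; vanishes at y ∈ {-3}. (2, -3): f_x = 0, f = 0 — SINGULAR.
  x = 3: f_y(3, y) = 3*y**2 + 22*y + 38; no integer root y with |y| ≤ 4.
  x = 4: f_y(4, y) = 3*y**2 + 24*y + 41; no integer root y with |y| ≤ 4.
Only singular point on the grid: (2, -3).
Classify: substitute x = 2 + u, y = -3 + v and expand: f = u**3 - u**2*v + u*v**2 + v**3 + v**2.
No constant or linear terms (consistent with a singular point). Quadratic part: v**2. Cubic part: u**3 - u**2*v + u*v**2 + v**3.
The quadratic part v**2 is a perfect square, so there is a single (double) tangent line v = 0, i.e. y = -3. Restricting the cubic part to that line (v = 0) leaves u**3 ≠ 0, so f is not divisible by v and the branch is v² ≈ -u**3 to lowest order — this is a cusp.
Classification: cusp.


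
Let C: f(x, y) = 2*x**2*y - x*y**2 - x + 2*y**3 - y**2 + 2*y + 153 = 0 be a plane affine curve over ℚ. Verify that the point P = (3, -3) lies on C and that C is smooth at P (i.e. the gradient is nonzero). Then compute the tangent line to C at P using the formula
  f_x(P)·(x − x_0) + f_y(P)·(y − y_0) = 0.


Tangent line at P: -46*x + 98*y + 432 = 0.

Step 1: f(3, -3) = 0, so P lies on C.
Step 2: partial derivatives
  f_x(x, y) = 4*x*y - y**2 - 1, f_y(x, y) = 2*x**2 - 2*x*y + 6*y**2 - 2*y + 2.
  f_x(P) = -46, f_y(P) = 98 (gradient nonzero, so P is smooth).
Step 3: tangent line at P: -46·(x − 3) + 98·(y − -3) = 0.
Expanding: -46*x + 98*y + 432 = 0.


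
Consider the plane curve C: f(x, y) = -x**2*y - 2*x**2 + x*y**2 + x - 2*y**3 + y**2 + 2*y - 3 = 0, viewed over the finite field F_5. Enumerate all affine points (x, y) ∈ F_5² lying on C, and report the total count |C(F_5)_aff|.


Affine F_5-points: {(1, 2), (2, 1), (3, 4), (4, 2), (4, 4)}; count = 5.

For each of the 25 pairs (x, y) ∈ F_5², evaluate f(x, y) mod 5. Record the zeros.
  x = 0: [0↦2, 1↦3, 2↦4, 3↦3, 4↦3]  zeros at y ∈ ∅
  x = 1: [0↦1, 1↦2, 2↦0, 3↦3, 4↦4]  zeros at y ∈ {2}
  x = 2: [0↦1, 1↦0, 2↦3, 3↦3, 4↦3]  zeros at y ∈ {1}
  x = 3: [0↦2, 1↦2, 2↦3, 3↦3, 4↦0]  zeros at y ∈ {4}
  x = 4: [0↦4, 1↦3, 2↦0, 3↦3, 4↦0]  zeros at y ∈ {2, 4}
Collecting zeros: affine points = {(1, 2), (2, 1), (3, 4), (4, 2), (4, 4)}.
Total count |C(F_5)_aff| = 5.


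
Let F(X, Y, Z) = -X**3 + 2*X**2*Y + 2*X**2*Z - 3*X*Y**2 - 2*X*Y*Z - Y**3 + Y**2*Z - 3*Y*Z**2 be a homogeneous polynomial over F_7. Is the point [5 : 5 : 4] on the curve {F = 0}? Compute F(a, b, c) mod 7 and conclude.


F(5,5,4) ≡ 3 (mod 7); P is NOT on the curve.

Evaluate F(5, 5, 4) term-by-term (mod 7).
  -X**3 ↦ -1·125·1·1 = -125
  2*X**2*Y ↦ 2·25·5·1 = 250
  2*X**2*Z ↦ 2·25·1·4 = 200
  -3*X*Y**2 ↦ -3·5·25·1 = -375
  -2*X*Y*Z ↦ -2·5·5·4 = -200
  -Y**3 ↦ -1·1·125·1 = -125
  Y**2*Z ↦ 1·1·25·4 = 100
  -3*Y*Z**2 ↦ -3·1·5·16 = -240
Sum: F(5, 5, 4) = (-125) + (250) + (200) + (-375) + (-200) + (-125) + (100) + (-240) = -515.
Reducing mod 7: -515 ≡ 3 (mod 7).
Since F(a, b, c) ≡ 3 ≠ 0 (mod 7), P does NOT lie on the curve.


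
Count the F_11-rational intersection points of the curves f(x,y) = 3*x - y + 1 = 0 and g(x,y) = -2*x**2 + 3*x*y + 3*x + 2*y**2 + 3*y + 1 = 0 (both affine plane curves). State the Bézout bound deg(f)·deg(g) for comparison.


Common zeros: ∅; count = 0; Bézout bound = 2.

deg(f) = 1, deg(g) = 2, so Bézout bound = 2.
Scan x ∈ F_11. For each x, list the y ∈ F_11 with f(x, y) ≡ 0 and those with g(x, y) ≡ 0 (mod 11); the common zeros in that column are the intersection.
  x = 0: f ≡ 0 at y ∈ {1}; g ≡ 0 at y ∈ {5, 10}; common: ∅.
  x = 1: f ≡ 0 at y ∈ {4}; g ≡ 0 at y ∈ {2, 6}; common: ∅.
  x = 2: f ≡ 0 at y ∈ {7}; g ≡ 0 at y ∈ {3, 9}; common: ∅.
  x = 3: f ≡ 0 at y ∈ {10}; g ≡ 0 at y ∈ ∅; common: ∅.
  x = 4: f ≡ 0 at y ∈ {2}; g ≡ 0 at y ∈ {3, 6}; common: ∅.
  x = 5: f ≡ 0 at y ∈ {5}; g ≡ 0 at y ∈ ∅; common: ∅.
  x = 6: f ≡ 0 at y ∈ {8}; g ≡ 0 at y ∈ ∅; common: ∅.
  x = 7: f ≡ 0 at y ∈ {0}; g ≡ 0 at y ∈ ∅; common: ∅.
  x = 8: f ≡ 0 at y ∈ {3}; g ≡ 0 at y ∈ ∅; common: ∅.
  x = 9: f ≡ 0 at y ∈ {6}; g ≡ 0 at y ∈ {2, 5}; common: ∅.
  x = 10: f ≡ 0 at y ∈ {9}; g ≡ 0 at y ∈ ∅; common: ∅.
Collecting: common zeros = ∅, so the count is 0.
Comparison with the Bézout bound: 0 ≤ 2 = deg(f)·deg(g), as expected for curves with no common component (the affine F_11-count falls short of the bound because intersections may lie at infinity, over extension fields, or carry multiplicity).


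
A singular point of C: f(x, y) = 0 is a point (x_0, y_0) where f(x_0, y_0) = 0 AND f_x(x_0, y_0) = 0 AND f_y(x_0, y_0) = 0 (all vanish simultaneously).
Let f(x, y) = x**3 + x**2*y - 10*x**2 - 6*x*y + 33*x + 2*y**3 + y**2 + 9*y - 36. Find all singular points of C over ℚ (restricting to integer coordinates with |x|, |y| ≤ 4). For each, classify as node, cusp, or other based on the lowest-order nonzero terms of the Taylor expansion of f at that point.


Singular points: {(3, 0)}; classification: node.

Compute partial derivatives:
  f_x = 3*x**2 + 2*x*y - 20*x - 6*y + 33.
  f_y = x**2 - 6*x + 6*y**2 + 2*y + 9.
Scan x_0 ∈ {−4, ..., 4}. For each x_0, f_y(x_0, y) is a polynomial in y; find its integer roots y ∈ {−4, ..., 4}, then test f_x and f at those candidates.
  x = -4: f_y(-4, y) = 6*y**2 + 2*y + 49; no integer root y with |y| ≤ 4.
  x = -3: f_y(-3, y) = 6*y**2 + 2*y + 36; no integer root y with |y| ≤ 4.
  x = -2: f_y(-2, y) = 6*y**2 + 2*y + 25; no integer root y with |y| ≤ 4.
  x = -1: f_y(-1, y) = 6*y**2 + 2*y + 16; no integer root y with |y| ≤ 4.
  x = 0: f_y(0, y) = 6*y**2 + 2*y + 9; no integer root y with |y| ≤ 4.
  x = 1: f_y(1, y) = 6*y**2 + 2*y + 4; no integer root y with |y| ≤ 4.
  x = 2: f_y(2, y) = 6*y**2 + 2*y + 1; no integer root y with |y| ≤ 4.
  x = 3: f_y(3, y) = 6*y**2 + 2*y; vanishes at y ∈ {0}. (3, 0): f_x = 0, f = 0 — SINGULAR.
  x = 4: f_y(4, y) = 6*y**2 + 2*y + 1; no integer root y with |y| ≤ 4.
Only singular point on the grid: (3, 0).
Classify: substitute x = 3 + u, y = 0 + v and expand: f = u**3 + u**2*v - u**2 + 2*v**3 + v**2.
No constant or linear terms (consistent with a singular point). Quadratic part: -u**2 + v**2. Cubic part: u**3 + u**2*v + 2*v**3.
The quadratic part v**2 - u**2 = (v − u)(v + u) splits into two distinct linear factors, so there are two distinct tangent lines y − 0 = ±(x − 3) — this is a node (ordinary double point).
Classification: node.
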